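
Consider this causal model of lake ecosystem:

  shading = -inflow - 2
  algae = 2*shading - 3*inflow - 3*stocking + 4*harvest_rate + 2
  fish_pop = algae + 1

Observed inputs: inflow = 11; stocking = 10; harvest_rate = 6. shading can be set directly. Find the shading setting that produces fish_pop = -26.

Intervening on shading fixes its value directly, overriding its dependence on inflow.
Substituting into the algae equation gives algae = 2*shading - 37.
So fish_pop = 2*shading - 36.
Solve 2*shading - 36 = -26: shading = (-26 + 36) / 2 = 5.

shading = 5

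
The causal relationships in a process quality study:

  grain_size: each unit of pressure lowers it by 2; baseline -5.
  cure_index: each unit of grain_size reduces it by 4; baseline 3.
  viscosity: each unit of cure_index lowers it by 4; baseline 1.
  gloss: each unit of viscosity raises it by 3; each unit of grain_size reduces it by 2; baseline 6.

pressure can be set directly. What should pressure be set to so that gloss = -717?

Substituting into the cure_index equation gives cure_index = 8*pressure + 23.
Substituting into the viscosity equation gives viscosity = -32*pressure - 91.
This gives gloss = -92*pressure - 257.
Solve -92*pressure - 257 = -717: pressure = (-717 + 257) / -92 = 5.

pressure = 5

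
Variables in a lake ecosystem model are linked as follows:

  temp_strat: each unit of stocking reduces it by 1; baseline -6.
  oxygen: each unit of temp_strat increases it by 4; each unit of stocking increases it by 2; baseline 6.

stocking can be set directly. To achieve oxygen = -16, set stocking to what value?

Substituting into the oxygen equation gives oxygen = -2*stocking - 18.
Solve -2*stocking - 18 = -16: stocking = (-16 + 18) / -2 = -1.

stocking = -1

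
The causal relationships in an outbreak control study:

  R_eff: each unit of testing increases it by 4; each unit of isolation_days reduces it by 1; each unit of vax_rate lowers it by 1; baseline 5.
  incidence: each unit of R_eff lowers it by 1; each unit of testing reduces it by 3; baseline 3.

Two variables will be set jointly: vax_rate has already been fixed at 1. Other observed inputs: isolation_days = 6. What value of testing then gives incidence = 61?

testing = -8

With vax_rate held at 1:
Substituting into the R_eff equation gives R_eff = 4*testing - 2.
Substituting into the incidence equation gives incidence = -7*testing + 5.
Solve -7*testing + 5 = 61: testing = (61 - 5) / -7 = -8.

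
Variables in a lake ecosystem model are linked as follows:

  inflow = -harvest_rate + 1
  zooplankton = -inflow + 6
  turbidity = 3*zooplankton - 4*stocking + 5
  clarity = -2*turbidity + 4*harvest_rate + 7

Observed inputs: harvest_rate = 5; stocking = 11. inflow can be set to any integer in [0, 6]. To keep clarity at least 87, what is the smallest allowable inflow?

inflow = 3

Intervening on inflow fixes its value directly, overriding its dependence on harvest_rate.
Substituting into the turbidity equation gives turbidity = -3*inflow - 21.
Substituting into the clarity equation gives clarity = 6*inflow + 69.
Require 6*inflow + 69 ≥ 87, so inflow ≥ 3.
The smallest integer in [0, 6] satisfying this is 3.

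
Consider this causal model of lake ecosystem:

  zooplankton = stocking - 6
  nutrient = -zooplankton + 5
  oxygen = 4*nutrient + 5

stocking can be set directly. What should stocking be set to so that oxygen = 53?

Substituting into the nutrient equation gives nutrient = -stocking + 11.
This gives oxygen = -4*stocking + 49.
Solve -4*stocking + 49 = 53: stocking = (53 - 49) / -4 = -1.

stocking = -1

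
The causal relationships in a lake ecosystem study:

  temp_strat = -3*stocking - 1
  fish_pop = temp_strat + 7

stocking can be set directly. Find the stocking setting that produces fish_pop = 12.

Substituting into the fish_pop equation gives fish_pop = -3*stocking + 6.
Solve -3*stocking + 6 = 12: stocking = (12 - 6) / -3 = -2.

stocking = -2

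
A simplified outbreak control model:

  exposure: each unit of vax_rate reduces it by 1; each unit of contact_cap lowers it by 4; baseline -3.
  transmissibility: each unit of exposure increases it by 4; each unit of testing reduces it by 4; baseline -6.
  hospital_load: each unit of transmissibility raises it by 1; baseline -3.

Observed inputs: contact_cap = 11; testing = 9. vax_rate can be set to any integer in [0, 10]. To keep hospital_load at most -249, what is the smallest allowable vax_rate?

vax_rate = 4

Substituting into the exposure equation gives exposure = -vax_rate - 47.
Substituting into the transmissibility equation gives transmissibility = -4*vax_rate - 230.
hospital_load becomes -4*vax_rate - 233.
Require -4*vax_rate - 233 ≤ -249, so vax_rate ≥ 4.
The smallest integer in [0, 10] satisfying this is 4.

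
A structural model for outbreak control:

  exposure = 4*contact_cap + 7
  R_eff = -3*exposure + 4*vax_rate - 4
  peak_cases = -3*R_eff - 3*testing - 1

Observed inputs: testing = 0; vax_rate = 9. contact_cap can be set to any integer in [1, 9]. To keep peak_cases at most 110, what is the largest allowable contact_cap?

Substituting into the R_eff equation gives R_eff = -12*contact_cap + 11.
Substituting into the peak_cases equation gives peak_cases = 36*contact_cap - 34.
Require 36*contact_cap - 34 ≤ 110, so contact_cap ≤ 4.
The largest integer in [1, 9] satisfying this is 4.

contact_cap = 4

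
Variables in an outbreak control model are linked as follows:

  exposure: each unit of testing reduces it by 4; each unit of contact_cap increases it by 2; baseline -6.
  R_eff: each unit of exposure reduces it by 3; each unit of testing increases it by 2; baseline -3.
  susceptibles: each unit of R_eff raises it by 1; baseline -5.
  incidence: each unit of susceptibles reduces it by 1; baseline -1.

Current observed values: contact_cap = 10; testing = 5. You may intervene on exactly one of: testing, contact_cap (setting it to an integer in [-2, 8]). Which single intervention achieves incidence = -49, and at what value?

Intervening on testing: with other inputs at their observed values, incidence = -14*testing + 49. Solving for -49 gives testing = 7, within [-2, 8].
Intervening on contact_cap: incidence = 6*contact_cap - 81. Reaching -49 requires contact_cap = 16/3, not an integer.

set testing = 7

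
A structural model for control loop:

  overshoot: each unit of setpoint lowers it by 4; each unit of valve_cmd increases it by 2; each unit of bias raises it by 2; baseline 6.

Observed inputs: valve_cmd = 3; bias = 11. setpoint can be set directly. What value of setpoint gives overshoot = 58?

Substituting into the overshoot equation gives overshoot = -4*setpoint + 34.
Solve -4*setpoint + 34 = 58: setpoint = (58 - 34) / -4 = -6.

setpoint = -6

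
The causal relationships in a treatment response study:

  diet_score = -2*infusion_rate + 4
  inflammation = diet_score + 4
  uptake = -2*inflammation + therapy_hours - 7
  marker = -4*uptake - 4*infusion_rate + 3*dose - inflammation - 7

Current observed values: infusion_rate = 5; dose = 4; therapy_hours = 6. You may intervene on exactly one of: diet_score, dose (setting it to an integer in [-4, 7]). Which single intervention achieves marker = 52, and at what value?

set diet_score = 5

Intervening on diet_score: with other inputs at their observed values, marker = 7*diet_score + 17. Solving for 52 gives diet_score = 5, within [-4, 7].
Intervening on dose: marker = 3*dose - 37. Reaching 52 requires dose = 89/3, not an integer.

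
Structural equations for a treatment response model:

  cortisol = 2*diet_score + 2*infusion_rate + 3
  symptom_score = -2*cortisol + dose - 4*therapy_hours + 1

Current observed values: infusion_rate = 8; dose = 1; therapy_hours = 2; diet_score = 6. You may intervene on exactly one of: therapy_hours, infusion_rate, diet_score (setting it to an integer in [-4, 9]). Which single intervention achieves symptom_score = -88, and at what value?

Intervening on therapy_hours: with other inputs at their observed values, symptom_score = -4*therapy_hours - 60. Solving for -88 gives therapy_hours = 7, within [-4, 9].
Intervening on infusion_rate: symptom_score = -4*infusion_rate - 36. Reaching -88 requires infusion_rate = 13, outside [-4, 9].
Intervening on diet_score: symptom_score = -4*diet_score - 44. Reaching -88 requires diet_score = 11, outside [-4, 9].

set therapy_hours = 7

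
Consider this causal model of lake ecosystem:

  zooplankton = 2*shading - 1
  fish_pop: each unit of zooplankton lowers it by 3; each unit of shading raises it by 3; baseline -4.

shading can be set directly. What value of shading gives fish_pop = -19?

Substituting into the fish_pop equation gives fish_pop = -3*shading - 1.
Solve -3*shading - 1 = -19: shading = (-19 + 1) / -3 = 6.

shading = 6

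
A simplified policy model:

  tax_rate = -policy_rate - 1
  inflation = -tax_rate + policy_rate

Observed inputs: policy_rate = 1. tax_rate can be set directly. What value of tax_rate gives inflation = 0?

tax_rate = 1

Intervening on tax_rate fixes its value directly, overriding its dependence on policy_rate.
Substituting into the inflation equation gives inflation = -tax_rate + 1.
Solve -tax_rate + 1 = 0: tax_rate = (0 - 1) / -1 = 1.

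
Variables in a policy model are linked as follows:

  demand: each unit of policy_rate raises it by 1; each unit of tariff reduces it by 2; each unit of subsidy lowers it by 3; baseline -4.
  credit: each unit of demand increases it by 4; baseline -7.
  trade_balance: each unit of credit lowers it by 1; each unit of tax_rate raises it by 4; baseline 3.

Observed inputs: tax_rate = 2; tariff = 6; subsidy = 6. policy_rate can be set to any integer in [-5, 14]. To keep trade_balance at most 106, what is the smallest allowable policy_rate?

policy_rate = 12

Substituting into the demand equation gives demand = policy_rate - 34.
credit becomes 4*policy_rate - 143.
Substituting into the trade_balance equation gives trade_balance = -4*policy_rate + 154.
Require -4*policy_rate + 154 ≤ 106, so policy_rate ≥ 12.
The smallest integer in [-5, 14] satisfying this is 12.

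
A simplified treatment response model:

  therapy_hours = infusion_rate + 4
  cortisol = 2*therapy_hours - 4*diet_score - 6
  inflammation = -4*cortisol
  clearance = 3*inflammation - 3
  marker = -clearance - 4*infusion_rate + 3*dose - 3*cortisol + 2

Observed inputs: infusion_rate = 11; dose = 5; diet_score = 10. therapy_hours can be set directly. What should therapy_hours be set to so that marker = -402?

therapy_hours = 2

Intervening on therapy_hours fixes its value directly, overriding its dependence on infusion_rate.
Substituting into the cortisol equation gives cortisol = 2*therapy_hours - 46.
Substituting into the inflammation equation gives inflammation = -8*therapy_hours + 184.
Substituting into the clearance equation gives clearance = -24*therapy_hours + 549.
So marker = 18*therapy_hours - 438.
Solve 18*therapy_hours - 438 = -402: therapy_hours = (-402 + 438) / 18 = 2.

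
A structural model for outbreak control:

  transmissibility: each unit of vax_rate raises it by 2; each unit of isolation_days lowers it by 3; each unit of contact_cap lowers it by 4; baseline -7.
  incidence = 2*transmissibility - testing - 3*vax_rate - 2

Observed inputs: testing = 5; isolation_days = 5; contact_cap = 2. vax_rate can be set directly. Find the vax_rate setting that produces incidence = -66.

vax_rate = 1

Substituting into the transmissibility equation gives transmissibility = 2*vax_rate - 30.
This gives incidence = vax_rate - 67.
Solve vax_rate - 67 = -66: vax_rate = (-66 + 67) / 1 = 1.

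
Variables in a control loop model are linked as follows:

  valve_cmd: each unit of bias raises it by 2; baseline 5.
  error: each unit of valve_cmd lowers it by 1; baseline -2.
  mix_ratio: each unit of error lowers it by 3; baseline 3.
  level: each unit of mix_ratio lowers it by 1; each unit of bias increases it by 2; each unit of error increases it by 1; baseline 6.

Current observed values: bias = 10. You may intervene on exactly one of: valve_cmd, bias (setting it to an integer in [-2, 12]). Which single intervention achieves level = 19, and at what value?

Intervening on valve_cmd: with other inputs at their observed values, level = -4*valve_cmd + 15. Solving for 19 gives valve_cmd = -1, within [-2, 12].
Intervening on bias: level = -6*bias - 25. Reaching 19 requires bias = -22/3, not an integer.

set valve_cmd = -1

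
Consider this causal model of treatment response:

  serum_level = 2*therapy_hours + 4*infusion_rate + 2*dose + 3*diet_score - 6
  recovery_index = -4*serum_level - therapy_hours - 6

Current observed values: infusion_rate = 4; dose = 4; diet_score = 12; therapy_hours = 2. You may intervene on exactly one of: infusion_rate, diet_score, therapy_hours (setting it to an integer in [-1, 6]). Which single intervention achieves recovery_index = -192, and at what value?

Intervening on infusion_rate: with other inputs at their observed values, recovery_index = -16*infusion_rate - 176. Solving for -192 gives infusion_rate = 1, within [-1, 6].
Intervening on diet_score: recovery_index = -12*diet_score - 96. Reaching -192 requires diet_score = 8, outside [-1, 6].
Intervening on therapy_hours: recovery_index = -9*therapy_hours - 222. Reaching -192 requires therapy_hours = -10/3, not an integer.

set infusion_rate = 1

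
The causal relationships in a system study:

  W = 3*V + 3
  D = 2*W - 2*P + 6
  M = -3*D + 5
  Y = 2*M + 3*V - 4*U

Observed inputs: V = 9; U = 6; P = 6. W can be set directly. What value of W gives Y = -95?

W = 12

Intervening on W fixes its value directly, overriding its dependence on V.
Substituting into the D equation gives D = 2*W - 6.
M becomes -6*W + 23.
Substituting into the Y equation gives Y = -12*W + 49.
Solve -12*W + 49 = -95: W = (-95 - 49) / -12 = 12.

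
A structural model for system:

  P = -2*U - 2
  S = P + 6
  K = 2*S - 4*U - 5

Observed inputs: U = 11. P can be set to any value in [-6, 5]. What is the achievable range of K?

Intervening on P fixes its value directly, overriding its dependence on U.
Substituting into the K equation gives K = 2*P - 37.
Linear in P, so extremes are at the endpoints: P = -6 gives K = -49; P = 5 gives K = -27.

-49 to -27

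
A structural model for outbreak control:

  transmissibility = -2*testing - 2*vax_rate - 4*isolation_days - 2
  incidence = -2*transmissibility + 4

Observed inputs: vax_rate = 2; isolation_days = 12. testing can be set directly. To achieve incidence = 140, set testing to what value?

Substituting into the transmissibility equation gives transmissibility = -2*testing - 54.
incidence becomes 4*testing + 112.
Solve 4*testing + 112 = 140: testing = (140 - 112) / 4 = 7.

testing = 7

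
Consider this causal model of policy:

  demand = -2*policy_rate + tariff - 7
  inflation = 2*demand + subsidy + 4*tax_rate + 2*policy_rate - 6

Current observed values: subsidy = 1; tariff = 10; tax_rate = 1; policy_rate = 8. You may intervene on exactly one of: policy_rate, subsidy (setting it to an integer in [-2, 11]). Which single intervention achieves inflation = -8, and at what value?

set subsidy = 4

Intervening on policy_rate: inflation = -2*policy_rate + 5. Reaching -8 requires policy_rate = 13/2, not an integer.
Intervening on subsidy: with other inputs at their observed values, inflation = subsidy - 12. Solving for -8 gives subsidy = 4, within [-2, 11].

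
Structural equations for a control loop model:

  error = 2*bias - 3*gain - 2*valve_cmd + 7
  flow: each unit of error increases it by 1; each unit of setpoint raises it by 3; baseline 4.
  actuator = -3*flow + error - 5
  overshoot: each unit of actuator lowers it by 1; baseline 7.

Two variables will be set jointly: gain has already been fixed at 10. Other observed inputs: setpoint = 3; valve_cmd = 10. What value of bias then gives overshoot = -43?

With gain held at 10:
Substituting into the error equation gives error = 2*bias - 43.
So flow = 2*bias - 30.
Substituting into the actuator equation gives actuator = -4*bias + 42.
Substituting into the overshoot equation gives overshoot = 4*bias - 35.
Solve 4*bias - 35 = -43: bias = (-43 + 35) / 4 = -2.

bias = -2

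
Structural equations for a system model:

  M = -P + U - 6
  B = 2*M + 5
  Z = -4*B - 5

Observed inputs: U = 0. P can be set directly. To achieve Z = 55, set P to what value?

Substituting into the M equation gives M = -P - 6.
Substituting into the B equation gives B = -2*P - 7.
Substituting into the Z equation gives Z = 8*P + 23.
Solve 8*P + 23 = 55: P = (55 - 23) / 8 = 4.

P = 4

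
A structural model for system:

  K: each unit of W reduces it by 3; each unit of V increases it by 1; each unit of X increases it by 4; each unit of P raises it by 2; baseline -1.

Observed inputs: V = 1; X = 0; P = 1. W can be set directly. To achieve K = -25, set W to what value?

W = 9

Substituting into the K equation gives K = -3*W + 2.
Solve -3*W + 2 = -25: W = (-25 - 2) / -3 = 9.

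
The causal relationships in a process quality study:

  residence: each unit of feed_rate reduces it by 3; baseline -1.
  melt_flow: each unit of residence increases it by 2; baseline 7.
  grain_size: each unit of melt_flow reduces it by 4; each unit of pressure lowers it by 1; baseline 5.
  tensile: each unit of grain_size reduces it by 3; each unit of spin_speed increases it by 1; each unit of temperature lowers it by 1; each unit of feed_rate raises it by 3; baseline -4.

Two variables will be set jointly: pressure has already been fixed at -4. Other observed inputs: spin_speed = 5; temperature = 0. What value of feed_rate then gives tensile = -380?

feed_rate = 6

With pressure held at -4:
Substituting into the melt_flow equation gives melt_flow = -6*feed_rate + 5.
grain_size becomes 24*feed_rate - 11.
Substituting into the tensile equation gives tensile = -69*feed_rate + 34.
Solve -69*feed_rate + 34 = -380: feed_rate = (-380 - 34) / -69 = 6.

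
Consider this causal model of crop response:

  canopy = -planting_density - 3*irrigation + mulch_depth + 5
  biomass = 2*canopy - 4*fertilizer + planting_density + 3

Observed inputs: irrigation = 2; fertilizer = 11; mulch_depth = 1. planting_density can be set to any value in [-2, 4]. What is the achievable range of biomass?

Substituting into the canopy equation gives canopy = -planting_density.
Substituting into the biomass equation gives biomass = -planting_density - 41.
Linear in planting_density, so extremes are at the endpoints: planting_density = -2 gives biomass = -39; planting_density = 4 gives biomass = -45.

-45 to -39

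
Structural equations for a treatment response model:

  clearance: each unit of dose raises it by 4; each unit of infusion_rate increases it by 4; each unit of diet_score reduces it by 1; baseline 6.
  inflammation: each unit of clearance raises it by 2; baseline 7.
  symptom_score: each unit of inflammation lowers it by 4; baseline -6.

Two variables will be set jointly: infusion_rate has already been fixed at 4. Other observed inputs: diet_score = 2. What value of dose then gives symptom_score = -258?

dose = 2

With infusion_rate held at 4:
Substituting into the clearance equation gives clearance = 4*dose + 20.
Substituting into the inflammation equation gives inflammation = 8*dose + 47.
Substituting into the symptom_score equation gives symptom_score = -32*dose - 194.
Solve -32*dose - 194 = -258: dose = (-258 + 194) / -32 = 2.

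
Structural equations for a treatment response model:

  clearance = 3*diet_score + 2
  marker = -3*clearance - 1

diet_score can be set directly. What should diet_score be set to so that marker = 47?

diet_score = -6

Substituting into the marker equation gives marker = -9*diet_score - 7.
Solve -9*diet_score - 7 = 47: diet_score = (47 + 7) / -9 = -6.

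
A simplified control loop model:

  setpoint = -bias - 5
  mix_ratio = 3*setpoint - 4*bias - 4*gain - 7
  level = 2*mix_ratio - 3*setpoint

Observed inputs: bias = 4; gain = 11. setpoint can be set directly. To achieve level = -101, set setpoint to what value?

setpoint = 11

Intervening on setpoint fixes its value directly, overriding its dependence on bias.
Substituting into the mix_ratio equation gives mix_ratio = 3*setpoint - 67.
Substituting into the level equation gives level = 3*setpoint - 134.
Solve 3*setpoint - 134 = -101: setpoint = (-101 + 134) / 3 = 11.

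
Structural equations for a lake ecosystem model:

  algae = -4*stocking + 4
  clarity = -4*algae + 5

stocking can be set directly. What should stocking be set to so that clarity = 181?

stocking = 12

Substituting into the clarity equation gives clarity = 16*stocking - 11.
Solve 16*stocking - 11 = 181: stocking = (181 + 11) / 16 = 12.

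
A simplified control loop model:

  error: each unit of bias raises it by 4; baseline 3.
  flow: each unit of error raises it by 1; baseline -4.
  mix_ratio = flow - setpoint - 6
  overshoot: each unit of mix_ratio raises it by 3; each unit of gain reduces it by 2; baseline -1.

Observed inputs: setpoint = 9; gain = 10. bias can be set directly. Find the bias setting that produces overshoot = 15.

bias = 7

Substituting into the flow equation gives flow = 4*bias - 1.
Substituting into the mix_ratio equation gives mix_ratio = 4*bias - 16.
Substituting into the overshoot equation gives overshoot = 12*bias - 69.
Solve 12*bias - 69 = 15: bias = (15 + 69) / 12 = 7.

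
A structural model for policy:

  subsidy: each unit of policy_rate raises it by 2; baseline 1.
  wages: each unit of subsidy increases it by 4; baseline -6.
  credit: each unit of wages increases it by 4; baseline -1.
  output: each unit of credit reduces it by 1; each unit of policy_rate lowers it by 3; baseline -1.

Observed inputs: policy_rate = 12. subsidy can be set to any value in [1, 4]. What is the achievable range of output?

-76 to -28

Intervening on subsidy fixes its value directly, overriding its dependence on policy_rate.
Substituting into the credit equation gives credit = 16*subsidy - 25.
Substituting into the output equation gives output = -16*subsidy - 12.
Linear in subsidy, so extremes are at the endpoints: subsidy = 1 gives output = -28; subsidy = 4 gives output = -76.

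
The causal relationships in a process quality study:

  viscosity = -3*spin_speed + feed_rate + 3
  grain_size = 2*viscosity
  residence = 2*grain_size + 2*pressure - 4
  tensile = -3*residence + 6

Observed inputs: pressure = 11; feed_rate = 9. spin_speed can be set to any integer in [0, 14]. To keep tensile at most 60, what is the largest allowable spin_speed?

spin_speed = 7

Substituting into the viscosity equation gives viscosity = -3*spin_speed + 12.
grain_size becomes -6*spin_speed + 24.
So residence = -12*spin_speed + 66.
Substituting into the tensile equation gives tensile = 36*spin_speed - 192.
Require 36*spin_speed - 192 ≤ 60, so spin_speed ≤ 7.
The largest integer in [0, 14] satisfying this is 7.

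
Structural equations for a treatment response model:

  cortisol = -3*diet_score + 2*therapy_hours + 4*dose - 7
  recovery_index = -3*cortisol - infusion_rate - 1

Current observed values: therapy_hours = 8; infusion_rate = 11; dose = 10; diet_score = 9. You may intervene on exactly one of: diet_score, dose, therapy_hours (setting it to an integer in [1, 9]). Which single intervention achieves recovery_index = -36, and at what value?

Intervening on diet_score: recovery_index = 9*diet_score - 159. Reaching -36 requires diet_score = 41/3, not an integer.
Intervening on dose: recovery_index = -12*dose + 42. Reaching -36 requires dose = 13/2, not an integer.
Intervening on therapy_hours: with other inputs at their observed values, recovery_index = -6*therapy_hours - 30. Solving for -36 gives therapy_hours = 1, within [1, 9].

set therapy_hours = 1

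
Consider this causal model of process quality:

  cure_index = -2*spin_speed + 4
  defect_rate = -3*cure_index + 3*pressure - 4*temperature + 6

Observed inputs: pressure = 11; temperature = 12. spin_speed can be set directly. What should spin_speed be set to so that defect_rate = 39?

spin_speed = 10

Substituting into the defect_rate equation gives defect_rate = 6*spin_speed - 21.
Solve 6*spin_speed - 21 = 39: spin_speed = (39 + 21) / 6 = 10.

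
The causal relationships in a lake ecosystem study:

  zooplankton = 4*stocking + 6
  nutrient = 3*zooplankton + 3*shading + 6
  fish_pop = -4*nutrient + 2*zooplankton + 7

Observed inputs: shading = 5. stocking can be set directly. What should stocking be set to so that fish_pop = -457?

Substituting into the nutrient equation gives nutrient = 12*stocking + 39.
So fish_pop = -40*stocking - 137.
Solve -40*stocking - 137 = -457: stocking = (-457 + 137) / -40 = 8.

stocking = 8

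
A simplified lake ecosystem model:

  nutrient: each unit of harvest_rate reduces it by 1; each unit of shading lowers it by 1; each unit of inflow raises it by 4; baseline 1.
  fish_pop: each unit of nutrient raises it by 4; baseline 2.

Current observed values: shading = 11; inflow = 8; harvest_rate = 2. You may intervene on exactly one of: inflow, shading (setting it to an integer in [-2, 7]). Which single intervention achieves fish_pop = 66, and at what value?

set inflow = 7

Intervening on inflow: with other inputs at their observed values, fish_pop = 16*inflow - 46. Solving for 66 gives inflow = 7, within [-2, 7].
Intervening on shading: fish_pop = -4*shading + 126. Reaching 66 requires shading = 15, outside [-2, 7].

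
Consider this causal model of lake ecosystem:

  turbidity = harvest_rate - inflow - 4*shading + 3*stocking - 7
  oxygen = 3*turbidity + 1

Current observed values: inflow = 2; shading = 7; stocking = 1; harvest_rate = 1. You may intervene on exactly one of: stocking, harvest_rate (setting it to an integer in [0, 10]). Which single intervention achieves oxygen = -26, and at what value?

set stocking = 9

Intervening on stocking: with other inputs at their observed values, oxygen = 9*stocking - 107. Solving for -26 gives stocking = 9, within [0, 10].
Intervening on harvest_rate: oxygen = 3*harvest_rate - 101. Reaching -26 requires harvest_rate = 25, outside [0, 10].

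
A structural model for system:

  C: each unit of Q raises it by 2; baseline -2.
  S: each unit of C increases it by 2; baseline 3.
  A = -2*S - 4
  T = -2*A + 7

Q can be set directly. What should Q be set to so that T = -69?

Q = -5

Substituting into the S equation gives S = 4*Q - 1.
A becomes -8*Q - 2.
Substituting into the T equation gives T = 16*Q + 11.
Solve 16*Q + 11 = -69: Q = (-69 - 11) / 16 = -5.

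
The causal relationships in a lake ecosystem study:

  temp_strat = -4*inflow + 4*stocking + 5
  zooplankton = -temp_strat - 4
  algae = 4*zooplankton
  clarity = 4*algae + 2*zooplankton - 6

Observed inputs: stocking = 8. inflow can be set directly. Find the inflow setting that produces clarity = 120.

Substituting into the temp_strat equation gives temp_strat = -4*inflow + 37.
Substituting into the zooplankton equation gives zooplankton = 4*inflow - 41.
Substituting into the algae equation gives algae = 16*inflow - 164.
Substituting into the clarity equation gives clarity = 72*inflow - 744.
Solve 72*inflow - 744 = 120: inflow = (120 + 744) / 72 = 12.

inflow = 12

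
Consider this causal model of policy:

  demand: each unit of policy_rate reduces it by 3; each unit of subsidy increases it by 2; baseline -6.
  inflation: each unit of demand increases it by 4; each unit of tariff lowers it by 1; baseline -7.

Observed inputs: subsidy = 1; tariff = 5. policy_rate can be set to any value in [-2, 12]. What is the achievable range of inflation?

-172 to -4

Substituting into the demand equation gives demand = -3*policy_rate - 4.
Substituting into the inflation equation gives inflation = -12*policy_rate - 28.
Linear in policy_rate, so extremes are at the endpoints: policy_rate = -2 gives inflation = -4; policy_rate = 12 gives inflation = -172.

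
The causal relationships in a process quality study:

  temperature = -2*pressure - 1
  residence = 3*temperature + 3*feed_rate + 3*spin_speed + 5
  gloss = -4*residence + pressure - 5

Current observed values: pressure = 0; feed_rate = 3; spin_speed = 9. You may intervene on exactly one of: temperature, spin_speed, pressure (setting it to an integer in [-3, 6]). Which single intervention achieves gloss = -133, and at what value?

set temperature = -3

Intervening on temperature: with other inputs at their observed values, gloss = -12*temperature - 169. Solving for -133 gives temperature = -3, within [-3, 6].
Intervening on spin_speed: gloss = -12*spin_speed - 49. Reaching -133 requires spin_speed = 7, outside [-3, 6].
Intervening on pressure: gloss = 25*pressure - 157. Reaching -133 requires pressure = 24/25, not an integer.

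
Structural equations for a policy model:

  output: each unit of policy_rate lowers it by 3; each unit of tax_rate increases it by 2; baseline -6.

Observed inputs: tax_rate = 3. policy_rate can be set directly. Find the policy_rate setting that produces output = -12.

Substituting into the output equation gives output = -3*policy_rate.
Solve -3*policy_rate = -12: policy_rate = -12 / -3 = 4.

policy_rate = 4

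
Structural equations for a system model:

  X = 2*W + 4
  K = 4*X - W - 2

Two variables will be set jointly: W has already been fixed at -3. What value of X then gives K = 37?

X = 9

With W held at -3:
Intervening on X fixes its value directly, overriding its dependence on W.
Substituting into the K equation gives K = 4*X + 1.
Solve 4*X + 1 = 37: X = (37 - 1) / 4 = 9.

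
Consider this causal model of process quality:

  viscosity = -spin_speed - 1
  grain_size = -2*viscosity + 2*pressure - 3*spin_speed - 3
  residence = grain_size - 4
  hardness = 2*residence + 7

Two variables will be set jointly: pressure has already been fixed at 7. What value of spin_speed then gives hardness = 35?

With pressure held at 7:
Substituting into the grain_size equation gives grain_size = -spin_speed + 13.
Substituting into the residence equation gives residence = -spin_speed + 9.
hardness becomes -2*spin_speed + 25.
Solve -2*spin_speed + 25 = 35: spin_speed = (35 - 25) / -2 = -5.

spin_speed = -5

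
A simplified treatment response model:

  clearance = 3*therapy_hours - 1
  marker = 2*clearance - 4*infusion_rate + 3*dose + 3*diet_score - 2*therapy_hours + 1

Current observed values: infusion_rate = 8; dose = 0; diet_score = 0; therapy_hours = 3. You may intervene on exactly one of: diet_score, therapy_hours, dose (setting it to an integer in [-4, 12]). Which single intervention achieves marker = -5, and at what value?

Intervening on diet_score: marker = 3*diet_score - 21. Reaching -5 requires diet_score = 16/3, not an integer.
Intervening on therapy_hours: with other inputs at their observed values, marker = 4*therapy_hours - 33. Solving for -5 gives therapy_hours = 7, within [-4, 12].
Intervening on dose: marker = 3*dose - 21. Reaching -5 requires dose = 16/3, not an integer.

set therapy_hours = 7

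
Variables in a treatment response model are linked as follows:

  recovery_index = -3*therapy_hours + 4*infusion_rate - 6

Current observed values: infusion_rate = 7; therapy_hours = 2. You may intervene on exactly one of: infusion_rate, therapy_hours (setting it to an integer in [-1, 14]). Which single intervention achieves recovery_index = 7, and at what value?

Intervening on infusion_rate: recovery_index = 4*infusion_rate - 12. Reaching 7 requires infusion_rate = 19/4, not an integer.
Intervening on therapy_hours: with other inputs at their observed values, recovery_index = -3*therapy_hours + 22. Solving for 7 gives therapy_hours = 5, within [-1, 14].

set therapy_hours = 5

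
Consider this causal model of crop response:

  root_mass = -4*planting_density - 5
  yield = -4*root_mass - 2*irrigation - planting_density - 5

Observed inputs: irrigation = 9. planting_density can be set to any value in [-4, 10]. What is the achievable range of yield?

-63 to 147

Substituting into the yield equation gives yield = 15*planting_density - 3.
Linear in planting_density, so extremes are at the endpoints: planting_density = -4 gives yield = -63; planting_density = 10 gives yield = 147.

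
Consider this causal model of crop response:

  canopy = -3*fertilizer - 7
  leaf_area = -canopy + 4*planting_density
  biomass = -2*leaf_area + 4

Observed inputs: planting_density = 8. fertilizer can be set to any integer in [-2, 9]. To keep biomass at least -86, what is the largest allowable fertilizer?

fertilizer = 2

Substituting into the leaf_area equation gives leaf_area = 3*fertilizer + 39.
This gives biomass = -6*fertilizer - 74.
Require -6*fertilizer - 74 ≥ -86, so fertilizer ≤ 2.
The largest integer in [-2, 9] satisfying this is 2.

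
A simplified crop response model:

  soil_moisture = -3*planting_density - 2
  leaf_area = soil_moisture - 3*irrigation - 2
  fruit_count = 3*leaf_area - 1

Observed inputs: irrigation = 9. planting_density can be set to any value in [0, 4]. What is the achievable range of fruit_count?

Substituting into the leaf_area equation gives leaf_area = -3*planting_density - 31.
Substituting into the fruit_count equation gives fruit_count = -9*planting_density - 94.
Linear in planting_density, so extremes are at the endpoints: planting_density = 0 gives fruit_count = -94; planting_density = 4 gives fruit_count = -130.

-130 to -94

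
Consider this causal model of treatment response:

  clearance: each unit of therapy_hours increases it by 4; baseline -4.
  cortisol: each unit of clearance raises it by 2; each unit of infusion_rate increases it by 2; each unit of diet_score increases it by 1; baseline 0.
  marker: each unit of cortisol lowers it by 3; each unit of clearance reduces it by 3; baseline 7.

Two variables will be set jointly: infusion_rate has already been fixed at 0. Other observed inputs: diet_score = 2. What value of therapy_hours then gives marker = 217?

With infusion_rate held at 0:
Substituting into the cortisol equation gives cortisol = 8*therapy_hours - 6.
marker becomes -36*therapy_hours + 37.
Solve -36*therapy_hours + 37 = 217: therapy_hours = (217 - 37) / -36 = -5.

therapy_hours = -5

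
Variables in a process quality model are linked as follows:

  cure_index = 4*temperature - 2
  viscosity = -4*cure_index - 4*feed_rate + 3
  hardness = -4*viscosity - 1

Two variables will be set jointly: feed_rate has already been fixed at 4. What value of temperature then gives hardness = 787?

temperature = 12

With feed_rate held at 4:
Substituting into the viscosity equation gives viscosity = -16*temperature - 5.
Substituting into the hardness equation gives hardness = 64*temperature + 19.
Solve 64*temperature + 19 = 787: temperature = (787 - 19) / 64 = 12.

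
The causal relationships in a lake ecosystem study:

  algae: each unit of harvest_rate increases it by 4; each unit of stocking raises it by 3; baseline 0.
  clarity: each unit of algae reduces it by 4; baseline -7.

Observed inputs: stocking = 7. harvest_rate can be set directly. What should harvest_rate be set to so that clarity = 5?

harvest_rate = -6

Substituting into the algae equation gives algae = 4*harvest_rate + 21.
Substituting into the clarity equation gives clarity = -16*harvest_rate - 91.
Solve -16*harvest_rate - 91 = 5: harvest_rate = (5 + 91) / -16 = -6.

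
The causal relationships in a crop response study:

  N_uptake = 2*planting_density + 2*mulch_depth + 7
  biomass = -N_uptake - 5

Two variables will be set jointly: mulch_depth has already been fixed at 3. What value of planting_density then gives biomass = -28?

planting_density = 5

With mulch_depth held at 3:
Substituting into the N_uptake equation gives N_uptake = 2*planting_density + 13.
This gives biomass = -2*planting_density - 18.
Solve -2*planting_density - 18 = -28: planting_density = (-28 + 18) / -2 = 5.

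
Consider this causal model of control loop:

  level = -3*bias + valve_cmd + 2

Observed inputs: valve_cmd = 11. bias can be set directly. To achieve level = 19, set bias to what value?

bias = -2

Substituting into the level equation gives level = -3*bias + 13.
Solve -3*bias + 13 = 19: bias = (19 - 13) / -3 = -2.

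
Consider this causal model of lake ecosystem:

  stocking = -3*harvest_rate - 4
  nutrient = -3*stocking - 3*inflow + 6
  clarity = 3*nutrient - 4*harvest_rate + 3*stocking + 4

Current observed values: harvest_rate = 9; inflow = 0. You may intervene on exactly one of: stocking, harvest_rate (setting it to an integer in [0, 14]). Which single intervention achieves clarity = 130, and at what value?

set harvest_rate = 6

Intervening on stocking: clarity = -6*stocking - 14. Reaching 130 requires stocking = -24, outside [0, 14].
Intervening on harvest_rate: with other inputs at their observed values, clarity = 14*harvest_rate + 46. Solving for 130 gives harvest_rate = 6, within [0, 14].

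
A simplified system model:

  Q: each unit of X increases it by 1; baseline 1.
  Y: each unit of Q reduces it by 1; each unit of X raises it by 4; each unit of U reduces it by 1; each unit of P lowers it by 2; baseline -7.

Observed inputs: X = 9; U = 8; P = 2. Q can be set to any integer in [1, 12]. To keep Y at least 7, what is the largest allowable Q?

Q = 10

Intervening on Q fixes its value directly, overriding its dependence on X.
Substituting into the Y equation gives Y = -Q + 17.
Require -Q + 17 ≥ 7, so Q ≤ 10.
The largest integer in [1, 12] satisfying this is 10.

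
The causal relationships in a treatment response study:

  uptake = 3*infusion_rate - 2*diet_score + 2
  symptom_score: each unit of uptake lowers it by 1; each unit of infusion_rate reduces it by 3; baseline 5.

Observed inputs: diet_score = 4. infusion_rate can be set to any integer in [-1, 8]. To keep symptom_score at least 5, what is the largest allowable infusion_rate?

infusion_rate = 1

Substituting into the uptake equation gives uptake = 3*infusion_rate - 6.
Substituting into the symptom_score equation gives symptom_score = -6*infusion_rate + 11.
Require -6*infusion_rate + 11 ≥ 5, so infusion_rate ≤ 1.
The largest integer in [-1, 8] satisfying this is 1.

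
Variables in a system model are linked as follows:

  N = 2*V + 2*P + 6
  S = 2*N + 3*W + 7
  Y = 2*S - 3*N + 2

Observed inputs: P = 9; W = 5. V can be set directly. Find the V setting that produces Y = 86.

V = 8

Substituting into the N equation gives N = 2*V + 24.
Substituting into the S equation gives S = 4*V + 70.
Substituting into the Y equation gives Y = 2*V + 70.
Solve 2*V + 70 = 86: V = (86 - 70) / 2 = 8.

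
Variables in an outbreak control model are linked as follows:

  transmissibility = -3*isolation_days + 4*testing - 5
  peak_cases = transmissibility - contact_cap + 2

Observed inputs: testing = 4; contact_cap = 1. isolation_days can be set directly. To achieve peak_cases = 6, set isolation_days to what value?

Substituting into the transmissibility equation gives transmissibility = -3*isolation_days + 11.
Substituting into the peak_cases equation gives peak_cases = -3*isolation_days + 12.
Solve -3*isolation_days + 12 = 6: isolation_days = (6 - 12) / -3 = 2.

isolation_days = 2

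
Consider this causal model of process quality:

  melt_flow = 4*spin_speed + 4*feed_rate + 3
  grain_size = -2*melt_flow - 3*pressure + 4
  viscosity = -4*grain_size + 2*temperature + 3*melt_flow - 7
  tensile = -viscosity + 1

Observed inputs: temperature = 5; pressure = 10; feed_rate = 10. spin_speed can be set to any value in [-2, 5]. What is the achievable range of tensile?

Substituting into the melt_flow equation gives melt_flow = 4*spin_speed + 43.
This gives grain_size = -8*spin_speed - 112.
Substituting into the viscosity equation gives viscosity = 44*spin_speed + 580.
tensile becomes -44*spin_speed - 579.
Linear in spin_speed, so extremes are at the endpoints: spin_speed = -2 gives tensile = -491; spin_speed = 5 gives tensile = -799.

-799 to -491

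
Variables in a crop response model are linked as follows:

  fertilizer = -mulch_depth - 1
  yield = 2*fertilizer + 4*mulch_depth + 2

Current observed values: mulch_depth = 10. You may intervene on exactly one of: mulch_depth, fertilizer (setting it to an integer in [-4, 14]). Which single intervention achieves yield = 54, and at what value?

set fertilizer = 6

Intervening on mulch_depth: yield = 2*mulch_depth. Reaching 54 requires mulch_depth = 27, outside [-4, 14].
Intervening on fertilizer: with other inputs at their observed values, yield = 2*fertilizer + 42. Solving for 54 gives fertilizer = 6, within [-4, 14].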